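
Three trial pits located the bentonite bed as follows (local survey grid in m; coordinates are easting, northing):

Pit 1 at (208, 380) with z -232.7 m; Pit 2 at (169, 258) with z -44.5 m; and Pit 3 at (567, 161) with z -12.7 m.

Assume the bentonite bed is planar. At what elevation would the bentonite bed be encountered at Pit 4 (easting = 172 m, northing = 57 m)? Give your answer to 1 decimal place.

Two edge vectors: Pit 1→Pit 2 = (-39, -122, 188.2), Pit 1→Pit 3 = (359, -219, 220).
Normal n = (Pit 1→Pit 2) × (Pit 1→Pit 3) = (14375.8, 76143.8, 52339).
So ∂z/∂easting = −n_x/n_z = −0.27467 and ∂z/∂northing = −n_y/n_z = −1.45482.
Intercept c from Pit 1: -232.7 + 57.13 + 552.83 = 377.26.
At (172, 57): z = −47.2 − 82.9 + 377.26 = 247.1 m.

247.1 m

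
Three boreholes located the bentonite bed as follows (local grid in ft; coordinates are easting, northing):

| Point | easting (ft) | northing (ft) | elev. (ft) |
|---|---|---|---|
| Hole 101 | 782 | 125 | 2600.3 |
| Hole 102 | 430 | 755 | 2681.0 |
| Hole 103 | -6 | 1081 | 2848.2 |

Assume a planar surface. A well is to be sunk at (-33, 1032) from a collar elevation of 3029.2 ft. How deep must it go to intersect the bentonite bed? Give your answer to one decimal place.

160.4 ft

Two edge vectors: Hole 101→Hole 102 = (-352, 630, 80.7), Hole 101→Hole 103 = (-788, 956, 247.9).
Normal n = (Hole 101→Hole 102) × (Hole 101→Hole 103) = (79027.8, 23669.2, 159928).
So ∂z/∂easting = −n_x/n_z = −0.494146 and ∂z/∂northing = −n_y/n_z = −0.147999.
Intercept c from Hole 101: 2600.3 + 386.42 + 18.50 = 3005.22.
At (-33, 1032): z_contact = 16.31 − 152.74 + 3005.22 = 2868.79 ft.
Depth below ground = 3029.2 − 2868.79 = 160.4 ft.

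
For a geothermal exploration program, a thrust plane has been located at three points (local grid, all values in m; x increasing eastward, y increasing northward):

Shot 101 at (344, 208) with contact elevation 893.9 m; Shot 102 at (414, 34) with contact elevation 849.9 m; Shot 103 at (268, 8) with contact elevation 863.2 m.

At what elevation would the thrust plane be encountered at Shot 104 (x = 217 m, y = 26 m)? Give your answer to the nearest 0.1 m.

873.3 m

Two edge vectors: Shot 101→Shot 102 = (70, -174, -44), Shot 101→Shot 103 = (-76, -200, -30.7).
Normal n = (Shot 101→Shot 102) × (Shot 101→Shot 103) = (-3458.2, 5493, -27224).
So ∂z/∂x = −n_x/n_z = −0.12703 and ∂z/∂y = −n_y/n_z = 0.20177.
Intercept c from Shot 101: 893.9 + 43.70 − 41.97 = 895.63.
At (217, 26): z = −27.6 + 5.2 + 895.63 = 873.3 m.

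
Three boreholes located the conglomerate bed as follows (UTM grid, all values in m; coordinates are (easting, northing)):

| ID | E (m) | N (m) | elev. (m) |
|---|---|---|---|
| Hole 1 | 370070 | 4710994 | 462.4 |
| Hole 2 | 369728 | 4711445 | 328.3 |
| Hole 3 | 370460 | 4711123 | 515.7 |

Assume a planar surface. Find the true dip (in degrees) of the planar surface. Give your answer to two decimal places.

13.68°

Let the plane be z = a·E + b·N + c.
Hole 2−Hole 1: −342a + 451b = −134.1;  Hole 3−Hole 1: 390a + 129b = 53.3.
Solving gives a = 0.18789, b = −0.15486.
Gradient magnitude |∇z| = √(a² + b²) = √(0.03530 + 0.02398) = 0.24348.
True dip = arctan(0.24348) = 13.68°, dipping toward NW (azimuth ≈ 309°).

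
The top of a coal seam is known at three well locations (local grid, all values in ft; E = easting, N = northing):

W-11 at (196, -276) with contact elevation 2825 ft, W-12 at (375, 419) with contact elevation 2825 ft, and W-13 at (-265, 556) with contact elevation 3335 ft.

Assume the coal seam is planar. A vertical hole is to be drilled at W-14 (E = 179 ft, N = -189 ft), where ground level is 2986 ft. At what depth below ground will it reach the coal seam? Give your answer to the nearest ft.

131 ft

Let the plane be z = a·E + b·N + c.
W-12−W-11: 179a + 695b = 0;  W-13−W-11: −461a + 832b = 510.
Solving gives a = −0.75524, b = 0.19451.
Then c = 2825 − a·196 − b·-276 = 3026.71.
At (179, -189): z_contact = −135.2 − 36.8 + 3026.71 = 2854.8 ft.
Depth below ground = 2986 − 2854.8 = 131 ft.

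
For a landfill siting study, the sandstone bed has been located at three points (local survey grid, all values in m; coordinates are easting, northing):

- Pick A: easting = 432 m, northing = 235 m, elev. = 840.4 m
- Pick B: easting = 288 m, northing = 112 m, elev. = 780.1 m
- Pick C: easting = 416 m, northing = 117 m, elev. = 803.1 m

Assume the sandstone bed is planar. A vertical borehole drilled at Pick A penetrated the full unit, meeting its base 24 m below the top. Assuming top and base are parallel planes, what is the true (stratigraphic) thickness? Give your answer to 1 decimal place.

22.7 m

Let the plane be z = a·easting + b·northing + c.
Pick B−Pick A: −144a − 123b = −60.3;  Pick C−Pick A: −16a − 118b = −37.3.
Solving gives a = 0.16823, b = 0.29329.
|∇z| = √(a²+b²) = 0.33811, so dip δ = arctan(0.33811) = 18.68°.
True thickness = vertical thickness × cos δ = 24 × cos 18.68° = 22.7 m.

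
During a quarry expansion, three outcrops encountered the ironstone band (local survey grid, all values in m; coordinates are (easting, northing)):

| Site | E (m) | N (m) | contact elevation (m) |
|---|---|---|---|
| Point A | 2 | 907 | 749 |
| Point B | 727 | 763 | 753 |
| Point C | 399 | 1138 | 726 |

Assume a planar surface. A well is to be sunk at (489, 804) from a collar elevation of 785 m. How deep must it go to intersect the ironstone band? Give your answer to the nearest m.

33 m

Two edge vectors: Point A→Point B = (725, -144, 4), Point A→Point C = (397, 231, -23).
Normal n = (Point A→Point B) × (Point A→Point C) = (2388, 18263, 224643).
So ∂z/∂E = −n_x/n_z = −0.01063 and ∂z/∂N = −n_y/n_z = −0.08130.
Intercept c from Point A: 749 + 0.02 + 73.74 = 822.76.
At (489, 804): z_contact = −5.2 − 65.4 + 822.76 = 752.2 m.
Depth below ground = 785 − 752.2 = 33 m.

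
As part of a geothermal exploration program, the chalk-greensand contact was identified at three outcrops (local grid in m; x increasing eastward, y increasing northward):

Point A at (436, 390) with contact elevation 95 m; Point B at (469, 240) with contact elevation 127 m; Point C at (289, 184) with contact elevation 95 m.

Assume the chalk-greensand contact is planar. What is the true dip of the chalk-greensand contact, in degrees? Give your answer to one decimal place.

15.7°

Let the plane be z = a·x + b·y + c.
Point B−Point A: 33a − 150b = 32;  Point C−Point A: −147a − 206b = 0.
Solving gives a = 0.22851, b = −0.16306.
Gradient magnitude |∇z| = √(a² + b²) = √(0.05222 + 0.02659) = 0.28072.
True dip = arctan(0.28072) = 15.7°, dipping toward NW (azimuth ≈ 306°).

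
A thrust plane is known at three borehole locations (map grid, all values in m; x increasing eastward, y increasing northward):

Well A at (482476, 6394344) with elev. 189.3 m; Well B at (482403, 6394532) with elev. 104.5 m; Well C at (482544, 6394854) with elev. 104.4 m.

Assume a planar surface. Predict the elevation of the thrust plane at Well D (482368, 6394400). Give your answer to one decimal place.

Two edge vectors: Well A→Well B = (-73, 188, -84.8), Well A→Well C = (68, 510, -84.9).
Normal n = (Well A→Well B) × (Well A→Well C) = (27286.8, -11964.1, -50014).
So ∂z/∂x = −n_x/n_z = 0.545583237 and ∂z/∂y = −n_y/n_z = −0.239215020.
Intercept c from Well A: 189.3 − 263230.82 + 1529623.13 = 1266581.61.
At (482368, 6394400): z = 263171.9 − 1529636.5 + 1266581.61 = 117.0 m.

117.0 m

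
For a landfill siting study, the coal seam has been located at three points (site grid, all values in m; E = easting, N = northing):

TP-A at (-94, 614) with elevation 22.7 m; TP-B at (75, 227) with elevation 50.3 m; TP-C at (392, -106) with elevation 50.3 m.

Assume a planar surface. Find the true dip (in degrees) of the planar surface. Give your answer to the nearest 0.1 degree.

Two edge vectors: TP-A→TP-B = (169, -387, 27.6), TP-A→TP-C = (486, -720, 27.6).
Normal n = (TP-A→TP-B) × (TP-A→TP-C) = (9190.8, 8749.2, 66402).
So ∂z/∂E = −n_x/n_z = −0.13841 and ∂z/∂N = −n_y/n_z = −0.13176.
Gradient magnitude |∇z| = √(a² + b²) = √(0.01916 + 0.01736) = 0.19110.
True dip = arctan(0.19110) = 10.8°, dipping toward NE (azimuth ≈ 046°).

10.8°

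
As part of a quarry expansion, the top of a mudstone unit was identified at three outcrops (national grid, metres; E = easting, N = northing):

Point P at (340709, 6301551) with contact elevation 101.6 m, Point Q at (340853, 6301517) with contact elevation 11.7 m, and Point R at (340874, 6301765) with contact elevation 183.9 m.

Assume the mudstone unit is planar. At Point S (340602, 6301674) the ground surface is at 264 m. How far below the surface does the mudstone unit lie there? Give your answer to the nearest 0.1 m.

24.0 m

Two edge vectors: Point P→Point Q = (144, -34, -89.9), Point P→Point R = (165, 214, 82.3).
Normal n = (Point P→Point Q) × (Point P→Point R) = (16440.4, -26684.7, 36426).
So ∂z/∂E = −n_x/n_z = −0.451336957 and ∂z/∂N = −n_y/n_z = 0.732572887.
Intercept c from Point P: 101.6 + 153774.56 − 4616345.41 = −4462469.25.
At (340602, 6301674): z_contact = −153726.27 + 4616435.52 − 4462469.25 = 240.00 m.
Depth below ground = 264 − 240.00 = 24.0 m.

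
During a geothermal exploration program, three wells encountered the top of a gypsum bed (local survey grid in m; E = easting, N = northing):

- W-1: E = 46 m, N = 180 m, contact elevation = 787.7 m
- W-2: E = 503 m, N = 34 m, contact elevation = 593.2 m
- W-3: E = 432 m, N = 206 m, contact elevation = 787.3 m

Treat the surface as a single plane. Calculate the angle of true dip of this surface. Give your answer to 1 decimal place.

47.7°

Two edge vectors: W-1→W-2 = (457, -146, -194.5), W-1→W-3 = (386, 26, -0.4).
Normal n = (W-1→W-2) × (W-1→W-3) = (5115.4, -74894.2, 68238).
So ∂z/∂E = −n_x/n_z = −0.07496 and ∂z/∂N = −n_y/n_z = 1.09754.
Gradient magnitude |∇z| = √(a² + b²) = √(0.00562 + 1.20460) = 1.10010.
True dip = arctan(1.10010) = 47.7°, dipping toward S (azimuth ≈ 176°).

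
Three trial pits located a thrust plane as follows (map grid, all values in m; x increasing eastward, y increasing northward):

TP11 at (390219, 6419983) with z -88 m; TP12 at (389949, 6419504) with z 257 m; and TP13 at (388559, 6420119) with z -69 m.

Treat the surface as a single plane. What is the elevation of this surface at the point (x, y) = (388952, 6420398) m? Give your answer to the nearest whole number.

Two edge vectors: TP11→TP12 = (-270, -479, 345), TP11→TP13 = (-1660, 136, 19).
Normal n = (TP11→TP12) × (TP11→TP13) = (-56021, -567570, -831860).
So ∂z/∂x = −n_x/n_z = −0.06734426 and ∂z/∂y = −n_y/n_z = −0.68229029.
Intercept c from TP11: -88 + 26279.01 + 4380292.06 = 4406483.07.
At (388952, 6420398): z = −26193.7 − 4380575.2 + 4406483.07 = -285.8 m.

-286 m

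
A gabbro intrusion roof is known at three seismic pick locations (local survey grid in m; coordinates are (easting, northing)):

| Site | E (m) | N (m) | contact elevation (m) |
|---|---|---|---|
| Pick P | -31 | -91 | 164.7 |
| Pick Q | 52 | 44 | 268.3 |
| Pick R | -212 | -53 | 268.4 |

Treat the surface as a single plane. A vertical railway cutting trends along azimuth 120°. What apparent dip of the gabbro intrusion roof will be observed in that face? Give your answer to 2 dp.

Two edge vectors: Pick P→Pick Q = (83, 135, 103.6), Pick P→Pick R = (-181, 38, 103.7).
Normal n = (Pick P→Pick Q) × (Pick P→Pick R) = (10062.7, -27358.7, 27589).
So ∂z/∂E = −n_x/n_z = −0.36474 and ∂z/∂N = −n_y/n_z = 0.99165.
Unit vector along 120° is (sin 120°, cos 120°) = (0.8660, -0.5000).
Slope in that direction = a·(0.8660) + b·(-0.5000) = −0.81170.
Apparent dip = arctan|0.81170| = 39.07° (true dip is 46.6°, so apparent ≤ true as expected).

39.07°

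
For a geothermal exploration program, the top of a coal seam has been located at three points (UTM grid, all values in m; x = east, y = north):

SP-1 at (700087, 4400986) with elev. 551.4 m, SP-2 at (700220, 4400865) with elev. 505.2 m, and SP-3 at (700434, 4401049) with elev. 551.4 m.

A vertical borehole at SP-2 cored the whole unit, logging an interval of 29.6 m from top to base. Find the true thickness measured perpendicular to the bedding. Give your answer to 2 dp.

Let the plane be z = a·x + b·y + c.
SP-2−SP-1: 133a − 121b = −46.2;  SP-3−SP-1: 347a + 63b = 0.
Solving gives a = −0.05779, b = 0.31830.
|∇z| = √(a²+b²) = 0.32350, so dip δ = arctan(0.32350) = 17.93°.
True thickness = vertical thickness × cos δ = 29.6 × cos 17.93° = 28.16 m.

28.16 m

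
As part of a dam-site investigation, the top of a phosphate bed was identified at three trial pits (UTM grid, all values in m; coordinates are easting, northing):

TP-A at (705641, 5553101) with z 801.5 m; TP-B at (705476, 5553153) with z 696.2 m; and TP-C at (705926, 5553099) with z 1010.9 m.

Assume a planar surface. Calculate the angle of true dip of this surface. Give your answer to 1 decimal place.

Let the plane be z = a·easting + b·northing + c.
TP-B−TP-A: −165a + 52b = −105.3;  TP-C−TP-A: 285a − 2b = 209.4.
Solving gives a = 0.73694, b = 0.31335.
Gradient magnitude |∇z| = √(a² + b²) = √(0.54307 + 0.09819) = 0.80079.
True dip = arctan(0.80079) = 38.7°, dipping toward WSW (azimuth ≈ 247°).

38.7°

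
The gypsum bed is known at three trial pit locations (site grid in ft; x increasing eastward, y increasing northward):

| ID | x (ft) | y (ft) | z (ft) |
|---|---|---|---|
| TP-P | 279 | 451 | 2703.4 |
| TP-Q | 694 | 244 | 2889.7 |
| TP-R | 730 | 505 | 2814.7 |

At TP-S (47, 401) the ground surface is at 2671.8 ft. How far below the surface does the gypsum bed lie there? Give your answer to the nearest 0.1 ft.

18.4 ft

Two edge vectors: TP-P→TP-Q = (415, -207, 186.3), TP-P→TP-R = (451, 54, 111.3).
Normal n = (TP-P→TP-Q) × (TP-P→TP-R) = (-33099.3, 37831.8, 115767).
So ∂z/∂x = −n_x/n_z = 0.28591 and ∂z/∂y = −n_y/n_z = −0.32679.
Intercept c from TP-P: 2703.4 − 79.77 + 147.38 = 2771.01.
At (47, 401): z_contact = 13.44 − 131.04 + 2771.01 = 2653.41 ft.
Depth below ground = 2671.8 − 2653.41 = 18.4 ft.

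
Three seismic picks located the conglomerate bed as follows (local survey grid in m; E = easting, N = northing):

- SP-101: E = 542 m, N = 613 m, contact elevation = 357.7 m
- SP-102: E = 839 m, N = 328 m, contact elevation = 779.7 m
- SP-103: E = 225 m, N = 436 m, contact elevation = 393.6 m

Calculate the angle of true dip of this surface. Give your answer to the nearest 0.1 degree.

Let the plane be z = a·E + b·N + c.
SP-102−SP-101: 297a − 285b = 422;  SP-103−SP-101: −317a − 177b = 35.9.
Solving gives a = 0.45106, b = −1.01065.
Gradient magnitude |∇z| = √(a² + b²) = √(0.20345 + 1.02142) = 1.10674.
True dip = arctan(1.10674) = 47.9°, dipping toward NNW (azimuth ≈ 336°).

47.9°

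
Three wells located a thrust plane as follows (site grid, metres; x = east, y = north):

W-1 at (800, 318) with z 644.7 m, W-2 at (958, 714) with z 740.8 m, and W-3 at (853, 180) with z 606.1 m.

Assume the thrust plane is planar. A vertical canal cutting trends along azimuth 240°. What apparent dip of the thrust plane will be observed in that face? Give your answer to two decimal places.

Two edge vectors: W-1→W-2 = (158, 396, 96.1), W-1→W-3 = (53, -138, -38.6).
Normal n = (W-1→W-2) × (W-1→W-3) = (-2023.8, 11192.1, -42792).
So ∂z/∂x = −n_x/n_z = −0.04729 and ∂z/∂y = −n_y/n_z = 0.26155.
Unit vector along 240° is (sin 240°, cos 240°) = (-0.8660, -0.5000).
Slope in that direction = a·(-0.8660) + b·(-0.5000) = −0.08982.
Apparent dip = arctan|0.08982| = 5.13° (true dip is 14.9°, so apparent ≤ true as expected).

5.13°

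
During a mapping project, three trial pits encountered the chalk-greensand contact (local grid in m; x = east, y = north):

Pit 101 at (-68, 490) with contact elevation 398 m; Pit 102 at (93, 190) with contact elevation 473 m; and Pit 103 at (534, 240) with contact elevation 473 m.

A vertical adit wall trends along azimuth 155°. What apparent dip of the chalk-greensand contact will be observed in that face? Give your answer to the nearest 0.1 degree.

12.7°

Two edge vectors: Pit 101→Pit 102 = (161, -300, 75), Pit 101→Pit 103 = (602, -250, 75).
Normal n = (Pit 101→Pit 102) × (Pit 101→Pit 103) = (-3750, 33075, 140350).
So ∂z/∂x = −n_x/n_z = 0.02672 and ∂z/∂y = −n_y/n_z = −0.23566.
Unit vector along 155° is (sin 155°, cos 155°) = (0.4226, -0.9063).
Slope in that direction = a·(0.4226) + b·(-0.9063) = 0.22487.
Apparent dip = arctan|0.22487| = 12.7° (true dip is 13.3°, so apparent ≤ true as expected).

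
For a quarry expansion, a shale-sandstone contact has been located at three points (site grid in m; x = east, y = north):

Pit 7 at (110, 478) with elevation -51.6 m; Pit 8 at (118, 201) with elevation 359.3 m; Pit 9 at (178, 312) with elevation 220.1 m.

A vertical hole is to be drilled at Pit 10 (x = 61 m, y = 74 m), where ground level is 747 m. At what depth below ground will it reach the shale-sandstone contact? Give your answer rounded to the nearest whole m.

224 m

Let the plane be z = a·x + b·y + c.
Pit 8−Pit 7: 8a − 277b = 410.9;  Pit 9−Pit 7: 68a − 166b = 271.7.
Solving gives a = 0.40276, b = −1.47176.
Then c = -51.6 − a·110 − b·478 = 607.60.
At (61, 74): z_contact = 24.6 − 108.9 + 607.60 = 523.3 m.
Depth below ground = 747 − 523.3 = 224 m.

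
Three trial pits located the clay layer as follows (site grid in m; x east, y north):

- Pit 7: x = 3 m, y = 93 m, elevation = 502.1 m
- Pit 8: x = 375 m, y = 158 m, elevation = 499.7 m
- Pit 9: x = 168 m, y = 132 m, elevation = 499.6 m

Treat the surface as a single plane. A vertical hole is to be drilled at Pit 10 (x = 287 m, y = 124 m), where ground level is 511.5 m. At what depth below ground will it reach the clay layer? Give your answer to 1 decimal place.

Let the plane be z = a·x + b·y + c.
Pit 8−Pit 7: 372a + 65b = −2.4;  Pit 9−Pit 7: 165a + 39b = −2.5.
Solving gives a = 0.01821, b = −0.14116.
Then c = 502.1 − a·3 − b·93 = 515.17.
At (287, 124): z_contact = 5.23 − 17.50 + 515.17 = 502.90 m.
Depth below ground = 511.5 − 502.90 = 8.6 m.

8.6 m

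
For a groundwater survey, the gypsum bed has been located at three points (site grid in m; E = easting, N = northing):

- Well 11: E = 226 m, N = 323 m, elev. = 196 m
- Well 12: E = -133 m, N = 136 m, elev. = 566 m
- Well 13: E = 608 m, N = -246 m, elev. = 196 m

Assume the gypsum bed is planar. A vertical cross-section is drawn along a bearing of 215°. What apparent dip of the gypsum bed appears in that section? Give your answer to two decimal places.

40.63°

Two edge vectors: Well 11→Well 12 = (-359, -187, 370), Well 11→Well 13 = (382, -569, 0).
Normal n = (Well 11→Well 12) × (Well 11→Well 13) = (210530, 141340, 275705).
So ∂z/∂E = −n_x/n_z = −0.76361 and ∂z/∂N = −n_y/n_z = −0.51265.
Unit vector along 215° is (sin 215°, cos 215°) = (-0.5736, -0.8192).
Slope in that direction = a·(-0.5736) + b·(-0.8192) = 0.85792.
Apparent dip = arctan|0.85792| = 40.63° (true dip is 42.6°, so apparent ≤ true as expected).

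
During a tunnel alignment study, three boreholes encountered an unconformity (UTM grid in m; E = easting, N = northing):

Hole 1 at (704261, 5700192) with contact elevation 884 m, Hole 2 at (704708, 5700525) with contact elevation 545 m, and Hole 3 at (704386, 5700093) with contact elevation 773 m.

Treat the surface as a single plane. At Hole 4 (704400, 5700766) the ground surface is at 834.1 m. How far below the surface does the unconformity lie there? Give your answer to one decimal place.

Two edge vectors: Hole 1→Hole 2 = (447, 333, -339), Hole 1→Hole 3 = (125, -99, -111).
Normal n = (Hole 1→Hole 2) × (Hole 1→Hole 3) = (-70524, 7242, -85878).
So ∂z/∂E = −n_x/n_z = −0.821211486 and ∂z/∂N = −n_y/n_z = 0.084328932.
Intercept c from Hole 1: 884 + 578347.22 − 480691.10 = 98540.12.
At (704400, 5700766): z_contact = −578461.37 + 480739.51 + 98540.12 = 818.26 m.
Depth below ground = 834.1 − 818.26 = 15.8 m.

15.8 m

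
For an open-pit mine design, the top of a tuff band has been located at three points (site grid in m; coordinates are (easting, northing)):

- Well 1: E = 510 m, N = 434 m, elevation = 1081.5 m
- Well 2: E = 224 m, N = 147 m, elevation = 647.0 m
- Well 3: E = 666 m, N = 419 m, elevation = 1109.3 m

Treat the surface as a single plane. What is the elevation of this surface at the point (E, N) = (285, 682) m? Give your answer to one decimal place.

1317.5 m

Two edge vectors: Well 1→Well 2 = (-286, -287, -434.5), Well 1→Well 3 = (156, -15, 27.8).
Normal n = (Well 1→Well 2) × (Well 1→Well 3) = (-14496.1, -59831.2, 49062).
So ∂z/∂E = −n_x/n_z = 0.29546 and ∂z/∂N = −n_y/n_z = 1.21950.
Intercept c from Well 1: 1081.5 − 150.69 − 529.26 = 401.55.
At (285, 682): z = 84.2 + 831.7 + 401.55 = 1317.5 m.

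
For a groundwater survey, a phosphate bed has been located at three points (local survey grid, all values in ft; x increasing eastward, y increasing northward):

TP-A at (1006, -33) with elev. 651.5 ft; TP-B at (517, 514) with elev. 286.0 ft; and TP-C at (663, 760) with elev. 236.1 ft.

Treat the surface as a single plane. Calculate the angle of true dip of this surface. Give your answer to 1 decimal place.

Two edge vectors: TP-A→TP-B = (-489, 547, -365.5), TP-A→TP-C = (-343, 793, -415.4).
Normal n = (TP-A→TP-B) × (TP-A→TP-C) = (62617.7, -77764.1, -200156).
So ∂z/∂x = −n_x/n_z = 0.31284 and ∂z/∂y = −n_y/n_z = −0.38852.
Gradient magnitude |∇z| = √(a² + b²) = √(0.09787 + 0.15095) = 0.49882.
True dip = arctan(0.49882) = 26.5°, dipping toward NW (azimuth ≈ 321°).

26.5°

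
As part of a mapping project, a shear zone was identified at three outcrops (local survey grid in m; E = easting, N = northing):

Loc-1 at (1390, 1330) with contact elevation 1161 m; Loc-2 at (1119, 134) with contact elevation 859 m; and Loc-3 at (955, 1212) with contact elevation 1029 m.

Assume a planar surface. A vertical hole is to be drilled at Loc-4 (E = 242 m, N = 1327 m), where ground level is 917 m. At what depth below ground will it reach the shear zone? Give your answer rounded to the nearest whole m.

44 m

Two edge vectors: Loc-1→Loc-2 = (-271, -1196, -302), Loc-1→Loc-3 = (-435, -118, -132).
Normal n = (Loc-1→Loc-2) × (Loc-1→Loc-3) = (122236, 95598, -488282).
So ∂z/∂E = −n_x/n_z = 0.25034 and ∂z/∂N = −n_y/n_z = 0.19578.
Intercept c from Loc-1: 1161 − 347.97 − 260.39 = 552.64.
At (242, 1327): z_contact = 60.6 + 259.8 + 552.64 = 873.0 m.
Depth below ground = 917 − 873.0 = 44 m.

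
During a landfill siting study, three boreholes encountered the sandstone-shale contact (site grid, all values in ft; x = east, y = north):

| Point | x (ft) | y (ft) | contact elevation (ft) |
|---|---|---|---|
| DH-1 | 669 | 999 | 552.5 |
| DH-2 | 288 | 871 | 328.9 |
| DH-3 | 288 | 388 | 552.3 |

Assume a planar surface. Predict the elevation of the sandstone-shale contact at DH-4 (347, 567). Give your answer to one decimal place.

513.3 ft

Let the plane be z = a·x + b·y + c.
DH-2−DH-1: −381a − 128b = −223.6;  DH-3−DH-1: −381a − 611b = −0.2.
Solving gives a = 0.74227, b = −0.46253.
Then c = 552.5 − a·669 − b·999 = 517.99.
At (347, 567): z = 257.6 − 262.3 + 517.99 = 513.3 ft.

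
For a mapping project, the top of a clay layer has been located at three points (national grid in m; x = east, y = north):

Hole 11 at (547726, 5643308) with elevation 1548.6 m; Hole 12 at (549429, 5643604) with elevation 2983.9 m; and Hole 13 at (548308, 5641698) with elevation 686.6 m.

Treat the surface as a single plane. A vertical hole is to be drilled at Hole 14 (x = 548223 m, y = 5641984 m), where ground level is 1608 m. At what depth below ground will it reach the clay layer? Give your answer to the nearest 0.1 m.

Let the plane be z = a·x + b·y + c.
Hole 12−Hole 11: 1703a + 296b = 1435.3;  Hole 13−Hole 11: 582a − 1610b = −862.
Solving gives a = 0.705425205, b = 0.790408366.
Then c = 1548.6 − a·547726 − b·5643308 = −4845348.98.
At (548223, 5641984): z_contact = 386730.32 + 4459471.35 − 4845348.98 = 852.70 m.
Depth below ground = 1608 − 852.70 = 755.3 m.

755.3 m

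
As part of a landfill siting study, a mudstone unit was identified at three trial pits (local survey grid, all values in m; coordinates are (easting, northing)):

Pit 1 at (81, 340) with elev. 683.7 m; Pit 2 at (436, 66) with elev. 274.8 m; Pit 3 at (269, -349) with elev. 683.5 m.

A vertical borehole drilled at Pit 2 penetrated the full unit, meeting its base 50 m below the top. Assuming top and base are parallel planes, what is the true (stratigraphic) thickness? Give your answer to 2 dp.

Two edge vectors: Pit 1→Pit 2 = (355, -274, -408.9), Pit 1→Pit 3 = (188, -689, -0.2).
Normal n = (Pit 1→Pit 2) × (Pit 1→Pit 3) = (-281677.3, -76802.2, -193083).
So ∂z/∂E = −n_x/n_z = −1.45884 and ∂z/∂N = −n_y/n_z = −0.39777.
|∇z| = √(a²+b²) = 1.51210, so dip δ = arctan(1.51210) = 56.52°.
True thickness = vertical thickness × cos δ = 50 × cos 56.52° = 27.58 m.

27.58 m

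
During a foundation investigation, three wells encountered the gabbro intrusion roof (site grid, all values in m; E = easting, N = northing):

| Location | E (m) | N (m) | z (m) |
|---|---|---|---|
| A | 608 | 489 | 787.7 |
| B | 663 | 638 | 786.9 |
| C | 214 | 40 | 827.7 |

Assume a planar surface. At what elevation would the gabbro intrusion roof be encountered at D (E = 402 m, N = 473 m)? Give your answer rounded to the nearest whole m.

821 m

Two edge vectors: A→B = (55, 149, -0.8), A→C = (-394, -449, 40).
Normal n = (A→B) × (A→C) = (5600.8, -1884.8, 34011).
So ∂z/∂E = −n_x/n_z = −0.16468 and ∂z/∂N = −n_y/n_z = 0.05542.
Intercept c from A: 787.7 + 100.12 − 27.10 = 860.72.
At (402, 473): z = −66.2 + 26.2 + 860.72 = 820.7 m.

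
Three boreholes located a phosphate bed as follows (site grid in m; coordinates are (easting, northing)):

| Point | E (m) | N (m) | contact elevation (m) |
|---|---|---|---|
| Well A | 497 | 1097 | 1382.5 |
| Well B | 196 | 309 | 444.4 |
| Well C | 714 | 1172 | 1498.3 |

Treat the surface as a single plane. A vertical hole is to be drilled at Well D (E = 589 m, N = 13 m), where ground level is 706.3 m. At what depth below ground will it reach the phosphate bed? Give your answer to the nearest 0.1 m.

Let the plane be z = a·E + b·N + c.
Well B−Well A: −301a − 788b = −938.1;  Well C−Well A: 217a + 75b = 115.8.
Solving gives a = 0.140768, b = 1.136712.
Then c = 1382.5 − a·497 − b·1097 = 65.57.
At (589, 13): z_contact = 82.91 + 14.78 + 65.57 = 163.26 m.
Depth below ground = 706.3 − 163.26 = 543.0 m.

543.0 m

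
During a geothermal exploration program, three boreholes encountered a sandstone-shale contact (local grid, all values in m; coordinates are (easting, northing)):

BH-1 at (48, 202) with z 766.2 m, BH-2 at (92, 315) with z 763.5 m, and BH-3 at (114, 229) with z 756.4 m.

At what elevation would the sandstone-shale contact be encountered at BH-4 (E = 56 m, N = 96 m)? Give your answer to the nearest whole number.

Two edge vectors: BH-1→BH-2 = (44, 113, -2.7), BH-1→BH-3 = (66, 27, -9.8).
Normal n = (BH-1→BH-2) × (BH-1→BH-3) = (-1034.5, 253, -6270).
So ∂z/∂E = −n_x/n_z = −0.16499 and ∂z/∂N = −n_y/n_z = 0.04035.
Intercept c from BH-1: 766.2 + 7.92 − 8.15 = 765.97.
At (56, 96): z = −9.2 + 3.9 + 765.97 = 760.6 m.

761 m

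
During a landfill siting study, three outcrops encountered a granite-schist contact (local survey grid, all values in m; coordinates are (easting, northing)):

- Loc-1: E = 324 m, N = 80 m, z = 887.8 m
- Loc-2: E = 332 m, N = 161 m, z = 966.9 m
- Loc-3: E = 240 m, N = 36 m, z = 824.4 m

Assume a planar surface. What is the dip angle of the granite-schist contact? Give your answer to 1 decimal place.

Let the plane be z = a·E + b·N + c.
Loc-2−Loc-1: 8a + 81b = 79.1;  Loc-3−Loc-1: −84a − 44b = −63.4.
Solving gives a = 0.25651, b = 0.95121.
Gradient magnitude |∇z| = √(a² + b²) = √(0.06580 + 0.90480) = 0.98519.
True dip = arctan(0.98519) = 44.6°, dipping toward SSW (azimuth ≈ 195°).

44.6°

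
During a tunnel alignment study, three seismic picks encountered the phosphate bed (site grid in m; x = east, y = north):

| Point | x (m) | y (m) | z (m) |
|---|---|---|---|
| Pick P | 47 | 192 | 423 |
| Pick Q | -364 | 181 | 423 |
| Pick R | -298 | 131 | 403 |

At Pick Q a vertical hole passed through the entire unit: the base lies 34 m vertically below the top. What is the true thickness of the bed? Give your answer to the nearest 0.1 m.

Let the plane be z = a·x + b·y + c.
Pick Q−Pick P: −411a − 11b = 0;  Pick R−Pick P: −345a − 61b = −20.
Solving gives a = −0.01034, b = 0.38635.
|∇z| = √(a²+b²) = 0.38649, so dip δ = arctan(0.38649) = 21.13°.
True thickness = vertical thickness × cos δ = 34 × cos 21.13° = 31.7 m.

31.7 m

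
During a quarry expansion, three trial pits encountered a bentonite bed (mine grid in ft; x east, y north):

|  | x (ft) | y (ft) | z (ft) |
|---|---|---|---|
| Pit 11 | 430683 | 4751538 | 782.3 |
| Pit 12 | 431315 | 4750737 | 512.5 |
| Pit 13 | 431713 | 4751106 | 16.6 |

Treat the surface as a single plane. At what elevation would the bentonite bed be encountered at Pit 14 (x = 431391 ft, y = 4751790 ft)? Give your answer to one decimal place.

51.1 ft

Let the plane be z = a·x + b·y + c.
Pit 12−Pit 11: 632a − 801b = −269.8;  Pit 13−Pit 11: 1030a − 432b = −765.7.
Solving gives a = −0.899939675, b = −0.373235798.
Then c = 782.3 − a·430683 − b·4751538 = 2161815.10.
At (431391, 4751790): z = −388225.9 − 1773538.1 + 2161815.10 = 51.1 ft.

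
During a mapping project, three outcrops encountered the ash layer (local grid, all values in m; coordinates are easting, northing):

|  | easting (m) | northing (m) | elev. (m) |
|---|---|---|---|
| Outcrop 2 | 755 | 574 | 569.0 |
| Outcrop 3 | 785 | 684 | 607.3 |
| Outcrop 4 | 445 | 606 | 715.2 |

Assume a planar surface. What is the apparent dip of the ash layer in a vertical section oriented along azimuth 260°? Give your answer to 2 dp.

Let the plane be z = a·easting + b·northing + c.
Outcrop 3−Outcrop 2: 30a + 110b = 38.3;  Outcrop 4−Outcrop 2: −310a + 32b = 146.2.
Solving gives a = −0.42374, b = 0.46375.
Unit vector along 260° is (sin 260°, cos 260°) = (-0.9848, -0.1736).
Slope in that direction = a·(-0.9848) + b·(-0.1736) = 0.33678.
Apparent dip = arctan|0.33678| = 18.61° (true dip is 32.1°, so apparent ≤ true as expected).

18.61°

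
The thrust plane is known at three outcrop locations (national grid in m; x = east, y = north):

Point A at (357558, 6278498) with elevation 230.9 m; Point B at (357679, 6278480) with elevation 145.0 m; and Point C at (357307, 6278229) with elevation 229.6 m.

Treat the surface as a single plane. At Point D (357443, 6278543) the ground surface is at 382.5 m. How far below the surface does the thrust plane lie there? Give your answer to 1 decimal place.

53.6 m

Two edge vectors: Point A→Point B = (121, -18, -85.9), Point A→Point C = (-251, -269, -1.3).
Normal n = (Point A→Point B) × (Point A→Point C) = (-23083.7, 21718.2, -37067).
So ∂z/∂x = −n_x/n_z = −0.622756090 and ∂z/∂y = −n_y/n_z = 0.585917393.
Intercept c from Point A: 230.9 + 222671.42 − 3678681.18 = −3455778.86.
At (357443, 6278543): z_contact = −222599.81 + 3678707.55 − 3455778.86 = 328.88 m.
Depth below ground = 382.5 − 328.88 = 53.6 m.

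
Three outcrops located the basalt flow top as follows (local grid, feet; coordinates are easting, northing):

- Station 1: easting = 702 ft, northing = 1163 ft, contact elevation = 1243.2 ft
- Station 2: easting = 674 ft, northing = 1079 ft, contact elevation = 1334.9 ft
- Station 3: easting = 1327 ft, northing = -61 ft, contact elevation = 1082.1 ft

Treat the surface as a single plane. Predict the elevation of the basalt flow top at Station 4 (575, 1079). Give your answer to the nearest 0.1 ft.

Two edge vectors: Station 1→Station 2 = (-28, -84, 91.7), Station 1→Station 3 = (625, -1224, -161.1).
Normal n = (Station 1→Station 2) × (Station 1→Station 3) = (125773.2, 52801.7, 86772).
So ∂z/∂easting = −n_x/n_z = −1.449468 and ∂z/∂northing = −n_y/n_z = −0.608511.
Intercept c from Station 1: 1243.2 + 1017.53 + 707.70 = 2968.42.
At (575, 1079): z = −833.4 − 656.6 + 2968.42 = 1478.4 ft.

1478.4 ft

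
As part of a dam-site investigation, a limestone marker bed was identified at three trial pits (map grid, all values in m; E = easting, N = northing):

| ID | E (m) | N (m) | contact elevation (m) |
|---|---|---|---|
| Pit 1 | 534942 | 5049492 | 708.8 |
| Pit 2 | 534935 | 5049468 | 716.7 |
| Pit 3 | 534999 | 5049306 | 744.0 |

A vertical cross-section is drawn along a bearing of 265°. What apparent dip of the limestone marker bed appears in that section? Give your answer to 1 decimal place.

Two edge vectors: Pit 1→Pit 2 = (-7, -24, 7.9), Pit 1→Pit 3 = (57, -186, 35.2).
Normal n = (Pit 1→Pit 2) × (Pit 1→Pit 3) = (624.6, 696.7, 2670).
So ∂z/∂E = −n_x/n_z = −0.23393 and ∂z/∂N = −n_y/n_z = −0.26094.
Unit vector along 265° is (sin 265°, cos 265°) = (-0.9962, -0.0872).
Slope in that direction = a·(-0.9962) + b·(-0.0872) = 0.25578.
Apparent dip = arctan|0.25578| = 14.3° (true dip is 19.3°, so apparent ≤ true as expected).

14.3°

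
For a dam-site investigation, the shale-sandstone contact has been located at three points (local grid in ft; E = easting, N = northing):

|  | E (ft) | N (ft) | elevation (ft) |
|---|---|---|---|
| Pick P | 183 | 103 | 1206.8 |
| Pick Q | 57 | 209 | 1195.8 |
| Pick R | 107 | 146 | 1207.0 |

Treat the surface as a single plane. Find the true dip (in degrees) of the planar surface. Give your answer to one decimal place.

Two edge vectors: Pick P→Pick Q = (-126, 106, -11), Pick P→Pick R = (-76, 43, 0.2).
Normal n = (Pick P→Pick Q) × (Pick P→Pick R) = (494.2, 861.2, 2638).
So ∂z/∂E = −n_x/n_z = −0.18734 and ∂z/∂N = −n_y/n_z = −0.32646.
Gradient magnitude |∇z| = √(a² + b²) = √(0.03510 + 0.10658) = 0.37639.
True dip = arctan(0.37639) = 20.6°, dipping toward NNE (azimuth ≈ 030°).

20.6°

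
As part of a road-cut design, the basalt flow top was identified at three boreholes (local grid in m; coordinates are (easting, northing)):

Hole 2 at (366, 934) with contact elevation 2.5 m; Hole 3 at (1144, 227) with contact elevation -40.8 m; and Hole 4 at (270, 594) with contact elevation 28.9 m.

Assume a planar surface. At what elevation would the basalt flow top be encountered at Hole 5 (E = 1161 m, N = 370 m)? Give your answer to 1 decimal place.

-49.6 m

Let the plane be z = a·E + b·N + c.
Hole 3−Hole 2: 778a − 707b = −43.3;  Hole 4−Hole 2: −96a − 340b = 26.4.
Solving gives a = −0.100444, b = −0.049286.
Then c = 2.5 − a·366 − b·934 = 85.30.
At (1161, 370): z = −116.6 − 18.2 + 85.30 = -49.6 m.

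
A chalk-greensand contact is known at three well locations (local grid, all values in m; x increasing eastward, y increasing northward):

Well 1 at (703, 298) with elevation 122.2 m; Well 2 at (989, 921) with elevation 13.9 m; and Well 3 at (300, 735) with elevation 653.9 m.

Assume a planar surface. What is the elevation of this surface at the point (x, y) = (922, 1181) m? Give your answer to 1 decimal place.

156.3 m

Let the plane be z = a·x + b·y + c.
Well 2−Well 1: 286a + 623b = −108.3;  Well 3−Well 1: −403a + 437b = 531.7.
Solving gives a = −1.006715, b = 0.288315.
Then c = 122.2 − a·703 − b·298 = 744.00.
At (922, 1181): z = −928.2 + 340.5 + 744.00 = 156.3 m.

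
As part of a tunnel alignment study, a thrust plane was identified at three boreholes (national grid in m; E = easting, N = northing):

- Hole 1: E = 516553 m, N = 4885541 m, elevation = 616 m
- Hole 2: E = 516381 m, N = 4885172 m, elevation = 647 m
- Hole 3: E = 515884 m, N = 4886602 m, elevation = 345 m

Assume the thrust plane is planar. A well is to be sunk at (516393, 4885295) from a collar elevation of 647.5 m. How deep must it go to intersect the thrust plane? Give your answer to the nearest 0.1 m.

17.9 m

Let the plane be z = a·E + b·N + c.
Hole 2−Hole 1: −172a − 369b = 31;  Hole 3−Hole 1: −669a + 1061b = −271.
Solving gives a = 0.156300294, b = −0.156866262.
Then c = 616 − a·516553 − b·4885541 = 686255.17.
At (516393, 4885295): z_contact = 80712.38 − 766337.96 + 686255.17 = 629.58 m.
Depth below ground = 647.5 − 629.58 = 17.9 m.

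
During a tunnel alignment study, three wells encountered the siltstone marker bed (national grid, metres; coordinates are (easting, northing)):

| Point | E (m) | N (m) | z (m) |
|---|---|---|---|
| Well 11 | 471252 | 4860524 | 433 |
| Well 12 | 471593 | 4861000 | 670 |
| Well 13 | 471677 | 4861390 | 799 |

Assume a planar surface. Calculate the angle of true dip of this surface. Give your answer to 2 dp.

22.89°

Two edge vectors: Well 11→Well 12 = (341, 476, 237), Well 11→Well 13 = (425, 866, 366).
Normal n = (Well 11→Well 12) × (Well 11→Well 13) = (-31026, -24081, 93006).
So ∂z/∂E = −n_x/n_z = 0.33359 and ∂z/∂N = −n_y/n_z = 0.25892.
Gradient magnitude |∇z| = √(a² + b²) = √(0.11128 + 0.06704) = 0.42228.
True dip = arctan(0.42228) = 22.89°, dipping toward SW (azimuth ≈ 232°).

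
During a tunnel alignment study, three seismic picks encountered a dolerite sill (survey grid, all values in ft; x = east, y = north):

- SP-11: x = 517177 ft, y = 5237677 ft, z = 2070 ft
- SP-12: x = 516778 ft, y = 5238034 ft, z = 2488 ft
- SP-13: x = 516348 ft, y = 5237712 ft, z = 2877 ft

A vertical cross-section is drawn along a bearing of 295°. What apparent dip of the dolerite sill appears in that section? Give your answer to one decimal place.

42.5°

Two edge vectors: SP-11→SP-12 = (-399, 357, 418), SP-11→SP-13 = (-829, 35, 807).
Normal n = (SP-11→SP-12) × (SP-11→SP-13) = (273469, -24529, 281988).
So ∂z/∂x = −n_x/n_z = −0.96979 and ∂z/∂y = −n_y/n_z = 0.08699.
Unit vector along 295° is (sin 295°, cos 295°) = (-0.9063, 0.4226).
Slope in that direction = a·(-0.9063) + b·(0.4226) = 0.91569.
Apparent dip = arctan|0.91569| = 42.5° (true dip is 44.2°, so apparent ≤ true as expected).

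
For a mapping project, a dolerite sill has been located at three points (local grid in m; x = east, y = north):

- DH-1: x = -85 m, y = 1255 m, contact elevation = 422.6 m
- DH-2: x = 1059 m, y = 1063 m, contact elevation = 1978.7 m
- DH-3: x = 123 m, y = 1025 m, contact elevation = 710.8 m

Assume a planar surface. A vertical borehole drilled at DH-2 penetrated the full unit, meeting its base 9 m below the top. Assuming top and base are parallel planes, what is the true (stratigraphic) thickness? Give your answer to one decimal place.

5.3 m

Two edge vectors: DH-1→DH-2 = (1144, -192, 1556.1), DH-1→DH-3 = (208, -230, 288.2).
Normal n = (DH-1→DH-2) × (DH-1→DH-3) = (302568.6, -6032, -223184).
So ∂z/∂x = −n_x/n_z = 1.35569 and ∂z/∂y = −n_y/n_z = −0.02703.
|∇z| = √(a²+b²) = 1.35596, so dip δ = arctan(1.35596) = 53.59°.
True thickness = vertical thickness × cos δ = 9 × cos 53.59° = 5.3 m.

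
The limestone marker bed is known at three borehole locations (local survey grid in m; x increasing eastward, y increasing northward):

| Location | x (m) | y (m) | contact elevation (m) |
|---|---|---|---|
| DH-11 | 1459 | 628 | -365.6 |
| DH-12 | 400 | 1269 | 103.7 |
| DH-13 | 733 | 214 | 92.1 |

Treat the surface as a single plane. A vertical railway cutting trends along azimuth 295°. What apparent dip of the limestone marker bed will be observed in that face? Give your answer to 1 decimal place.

22.9°

Two edge vectors: DH-11→DH-12 = (-1059, 641, 469.3), DH-11→DH-13 = (-726, -414, 457.7).
Normal n = (DH-11→DH-12) × (DH-11→DH-13) = (487675.9, 143992.5, 903792).
So ∂z/∂x = −n_x/n_z = −0.53959 and ∂z/∂y = −n_y/n_z = −0.15932.
Unit vector along 295° is (sin 295°, cos 295°) = (-0.9063, 0.4226).
Slope in that direction = a·(-0.9063) + b·(0.4226) = 0.42170.
Apparent dip = arctan|0.42170| = 22.9° (true dip is 29.4°, so apparent ≤ true as expected).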